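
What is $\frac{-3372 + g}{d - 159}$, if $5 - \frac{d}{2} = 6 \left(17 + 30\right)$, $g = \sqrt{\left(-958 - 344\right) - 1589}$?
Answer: $\frac{3372}{713} - \frac{7 i \sqrt{59}}{713} \approx 4.7293 - 0.075411 i$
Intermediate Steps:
$g = 7 i \sqrt{59}$ ($g = \sqrt{-1302 - 1589} = \sqrt{-2891} = 7 i \sqrt{59} \approx 53.768 i$)
$d = -554$ ($d = 10 - 2 \cdot 6 \left(17 + 30\right) = 10 - 2 \cdot 6 \cdot 47 = 10 - 564 = -554$)
$\frac{-3372 + g}{d - 159} = \frac{-3372 + 7 i \sqrt{59}}{-554 - 159} = \frac{-3372 + 7 i \sqrt{59}}{-713} = \left(-3372 + 7 i \sqrt{59}\right) \left(- \frac{1}{713}\right) = \frac{3372}{713} - \frac{7 i \sqrt{59}}{713}$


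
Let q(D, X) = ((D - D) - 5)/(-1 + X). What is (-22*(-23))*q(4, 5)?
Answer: -1265/2 ≈ -632.50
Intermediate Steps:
q(D, X) = -5/(-1 + X) (q(D, X) = (0 - 5)/(-1 + X) = -5/(-1 + X))
(-22*(-23))*q(4, 5) = (-22*(-23))*(-5/(-1 + 5)) = 506*(-5/4) = -1265/2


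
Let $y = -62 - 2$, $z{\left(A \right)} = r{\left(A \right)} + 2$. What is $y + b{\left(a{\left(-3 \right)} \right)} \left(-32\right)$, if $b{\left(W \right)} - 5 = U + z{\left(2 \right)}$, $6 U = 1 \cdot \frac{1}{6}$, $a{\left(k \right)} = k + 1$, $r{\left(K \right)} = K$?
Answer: $- \frac{3176}{9} \approx -352.89$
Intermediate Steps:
$z{\left(A \right)} = 2 + A$ ($z{\left(A \right)} = A + 2 = 2 + A$)
$a{\left(k \right)} = 1 + k$
$U = \frac{1}{36}$ ($U = \frac{1 \cdot \frac{1}{6}}{6} = \frac{1}{6} \cdot \frac{1}{6} = \frac{1}{36} \approx 0.027778$)
$b{\left(W \right)} = \frac{325}{36}$ ($b{\left(W \right)} = 5 + \left(\frac{1}{36} + \left(2 + 2\right)\right) = 5 + \left(\frac{1}{36} + 4\right) = 5 + \frac{145}{36} = \frac{325}{36}$)
$y = -64$
$y + b{\left(a{\left(-3 \right)} \right)} \left(-32\right) = -64 + \frac{325}{36} \left(-32\right) = -64 - \frac{2600}{9} = - \frac{3176}{9}$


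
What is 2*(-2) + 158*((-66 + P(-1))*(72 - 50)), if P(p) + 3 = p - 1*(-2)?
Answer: -236372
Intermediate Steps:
P(p) = -1 + p (P(p) = -3 + (p - 1*(-2)) = -3 + (p + 2) = -3 + (2 + p) = -1 + p)
2*(-2) + 158*((-66 + P(-1))*(72 - 50)) = 2*(-2) + 158*((-66 + (-1 - 1))*(72 - 50)) = -4 + 158*((-66 - 2)*22) = -4 + 158*(-68*22) = -4 + 158*(-1496) = -4 - 236368 = -236372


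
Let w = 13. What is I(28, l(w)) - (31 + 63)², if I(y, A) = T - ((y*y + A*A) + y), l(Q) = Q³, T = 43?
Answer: -4836414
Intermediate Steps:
I(y, A) = 43 - y - A² - y² (I(y, A) = 43 - ((y*y + A*A) + y) = 43 - ((y² + A²) + y) = 43 - ((A² + y²) + y) = 43 - (y + A² + y²) = 43 + (-y - A² - y²) = 43 - y - A² - y²)
I(28, l(w)) - (31 + 63)² = (43 - 1*28 - (13³)² - 1*28²) - (31 + 63)² = (43 - 28 - 1*2197² - 1*784) - 1*94² = (43 - 28 - 1*4826809 - 784) - 1*8836 = (43 - 28 - 4826809 - 784) - 8836 = -4827578 - 8836 = -4836414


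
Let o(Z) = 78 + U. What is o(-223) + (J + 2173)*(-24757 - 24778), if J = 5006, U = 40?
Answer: -355611647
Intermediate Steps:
o(Z) = 118 (o(Z) = 78 + 40 = 118)
o(-223) + (J + 2173)*(-24757 - 24778) = 118 + (5006 + 2173)*(-24757 - 24778) = 118 + 7179*(-49535) = 118 - 355611765 = -355611647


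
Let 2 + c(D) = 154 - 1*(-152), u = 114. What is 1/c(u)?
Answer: 1/304 ≈ 0.0032895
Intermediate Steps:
c(D) = 304 (c(D) = -2 + (154 - 1*(-152)) = -2 + (154 + 152) = -2 + 306 = 304)
1/c(u) = 1/304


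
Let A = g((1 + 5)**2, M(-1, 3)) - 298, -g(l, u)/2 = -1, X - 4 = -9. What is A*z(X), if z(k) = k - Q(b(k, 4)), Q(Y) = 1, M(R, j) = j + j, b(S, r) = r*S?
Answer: 1776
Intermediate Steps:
b(S, r) = S*r
M(R, j) = 2*j
X = -5 (X = 4 - 9 = -5)
g(l, u) = 2 (g(l, u) = -2*(-1) = 2)
z(k) = -1 + k (z(k) = k - 1*1 = k - 1 = -1 + k)
A = -296 (A = 2 - 298 = -296)
A*z(X) = -296*(-1 - 5) = -296*(-6) = 1776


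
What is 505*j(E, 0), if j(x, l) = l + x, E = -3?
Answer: -1515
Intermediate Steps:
505*j(E, 0) = 505*(0 - 3) = 505*(-3) = -1515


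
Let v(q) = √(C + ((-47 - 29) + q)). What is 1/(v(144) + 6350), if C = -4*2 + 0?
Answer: 635/4032244 - √15/20161220 ≈ 0.00015729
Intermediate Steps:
C = -8 (C = -8 + 0 = -8)
v(q) = √(-84 + q) (v(q) = √(-8 + ((-47 - 29) + q)) = √(-8 + (-76 + q)) = √(-84 + q))
1/(v(144) + 6350) = 1/(√(-84 + 144) + 6350) = 1/(√60 + 6350) = 1/(2*√15 + 6350) = 1/(6350 + 2*√15)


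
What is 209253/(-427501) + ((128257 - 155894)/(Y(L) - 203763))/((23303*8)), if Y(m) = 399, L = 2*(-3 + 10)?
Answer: -7933173343753871/16207388130570336 ≈ -0.48948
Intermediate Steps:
L = 14 (L = 2*7 = 14)
209253/(-427501) + ((128257 - 155894)/(Y(L) - 203763))/((23303*8)) = 209253/(-427501) + ((128257 - 155894)/(399 - 203763))/((23303*8)) = 209253*(-1/427501) - 27637/(-203364)/186424 = -209253/427501 - 27637*(-1/203364)*(1/186424) = -209253/427501 + (27637/203364)*(1/186424) = -209253/427501 + 27637/37911930336 = -7933173343753871/16207388130570336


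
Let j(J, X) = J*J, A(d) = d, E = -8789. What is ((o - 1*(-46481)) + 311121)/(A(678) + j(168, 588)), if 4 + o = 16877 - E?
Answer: 191632/14451 ≈ 13.261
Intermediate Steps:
o = 25662 (o = -4 + (16877 - 1*(-8789)) = -4 + (16877 + 8789) = -4 + 25666 = 25662)
j(J, X) = J²
((o - 1*(-46481)) + 311121)/(A(678) + j(168, 588)) = ((25662 - 1*(-46481)) + 311121)/(678 + 168²) = ((25662 + 46481) + 311121)/(678 + 28224) = (72143 + 311121)/28902 = 383264*(1/28902) = 191632/14451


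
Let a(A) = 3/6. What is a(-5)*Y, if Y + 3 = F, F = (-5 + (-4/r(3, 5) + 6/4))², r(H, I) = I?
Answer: 1549/200 ≈ 7.7450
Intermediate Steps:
a(A) = ½ (a(A) = 3*(⅙) = ½)
F = 1849/100 (F = (-5 + (-4/5 + 6/4))² = (-5 + (-4*⅕ + 6*(¼)))² = (-5 + (-⅘ + 3/2))² = (-5 + 7/10)² = (-43/10)² = 1849/100 ≈ 18.490)
Y = 1549/100 (Y = -3 + 1849/100 = 1549/100 ≈ 15.490)
a(-5)*Y = (½)*(1549/100) = 1549/200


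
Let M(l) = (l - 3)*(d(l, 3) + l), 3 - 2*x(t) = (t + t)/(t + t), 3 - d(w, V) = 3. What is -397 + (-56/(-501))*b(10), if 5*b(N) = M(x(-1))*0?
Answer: -397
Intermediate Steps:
d(w, V) = 0 (d(w, V) = 3 - 1*3 = 3 - 3 = 0)
x(t) = 1 (x(t) = 3/2 - (t + t)/(2*(t + t)) = 3/2 - 2*t/(2*(2*t)) = 3/2 - 2*t*1/(2*t)/2 = 3/2 - ½*1 = 3/2 - ½ = 1)
M(l) = l*(-3 + l) (M(l) = (l - 3)*(0 + l) = (-3 + l)*l = l*(-3 + l))
b(N) = 0 (b(N) = ((1*(-3 + 1))*0)/5 = ((1*(-2))*0)/5 = (-2*0)/5 = (⅕)*0 = 0)
-397 + (-56/(-501))*b(10) = -397 - 56/(-501)*0 = -397 - 56*(-1/501)*0 = -397 + (56/501)*0 = -397 + 0 = -397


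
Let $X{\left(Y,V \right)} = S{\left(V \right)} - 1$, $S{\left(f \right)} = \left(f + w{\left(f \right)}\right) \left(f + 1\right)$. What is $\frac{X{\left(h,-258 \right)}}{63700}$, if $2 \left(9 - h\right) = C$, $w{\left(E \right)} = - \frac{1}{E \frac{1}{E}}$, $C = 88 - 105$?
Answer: $\frac{33281}{31850} \approx 1.0449$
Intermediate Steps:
$C = -17$ ($C = 88 - 105 = -17$)
$w{\left(E \right)} = -1$ ($w{\left(E \right)} = - 1^{-1} = \left(-1\right) 1 = -1$)
$S{\left(f \right)} = \left(1 + f\right) \left(-1 + f\right)$ ($S{\left(f \right)} = \left(f - 1\right) \left(f + 1\right) = \left(-1 + f\right) \left(1 + f\right) = \left(1 + f\right) \left(-1 + f\right)$)
$h = \frac{35}{2}$ ($h = 9 - - \frac{17}{2} = 9 + \frac{17}{2} = \frac{35}{2} \approx 17.5$)
$X{\left(Y,V \right)} = -2 + V^{2}$ ($X{\left(Y,V \right)} = \left(-1 + V^{2}\right) - 1 = -2 + V^{2}$)
$\frac{X{\left(h,-258 \right)}}{63700} = \frac{-2 + \left(-258\right)^{2}}{63700} = \left(-2 + 66564\right) \frac{1}{63700} = 66562 \cdot \frac{1}{63700} = \frac{33281}{31850}$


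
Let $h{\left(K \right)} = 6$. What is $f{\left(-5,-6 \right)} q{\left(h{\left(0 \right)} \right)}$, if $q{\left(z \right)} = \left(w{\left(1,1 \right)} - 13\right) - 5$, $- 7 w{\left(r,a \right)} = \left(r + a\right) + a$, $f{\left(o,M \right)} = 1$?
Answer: $- \frac{129}{7} \approx -18.429$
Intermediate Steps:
$w{\left(r,a \right)} = - \frac{2 a}{7} - \frac{r}{7}$ ($w{\left(r,a \right)} = - \frac{\left(r + a\right) + a}{7} = - \frac{\left(a + r\right) + a}{7} = - \frac{r + 2 a}{7} = - \frac{2 a}{7} - \frac{r}{7}$)
$q{\left(z \right)} = - \frac{129}{7}$ ($q{\left(z \right)} = \left(\left(\left(- \frac{2}{7}\right) 1 - \frac{1}{7}\right) - 13\right) - 5 = \left(\left(- \frac{2}{7} - \frac{1}{7}\right) - 13\right) - 5 = \left(- \frac{3}{7} - 13\right) - 5 = - \frac{94}{7} - 5 = - \frac{129}{7}$)
$f{\left(-5,-6 \right)} q{\left(h{\left(0 \right)} \right)} = 1 \left(- \frac{129}{7}\right) = - \frac{129}{7}$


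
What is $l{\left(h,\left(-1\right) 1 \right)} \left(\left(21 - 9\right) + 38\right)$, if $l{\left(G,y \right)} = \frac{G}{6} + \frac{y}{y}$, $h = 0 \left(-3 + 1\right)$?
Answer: $50$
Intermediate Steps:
$h = 0$ ($h = 0 \left(-2\right) = 0$)
$l{\left(G,y \right)} = 1 + \frac{G}{6}$ ($l{\left(G,y \right)} = G \frac{1}{6} + 1 = \frac{G}{6} + 1 = 1 + \frac{G}{6}$)
$l{\left(h,\left(-1\right) 1 \right)} \left(\left(21 - 9\right) + 38\right) = \left(1 + \frac{1}{6} \cdot 0\right) \left(\left(21 - 9\right) + 38\right) = \left(1 + 0\right) \left(\left(21 - 9\right) + 38\right) = 1 \left(12 + 38\right) = 1 \cdot 50 = 50$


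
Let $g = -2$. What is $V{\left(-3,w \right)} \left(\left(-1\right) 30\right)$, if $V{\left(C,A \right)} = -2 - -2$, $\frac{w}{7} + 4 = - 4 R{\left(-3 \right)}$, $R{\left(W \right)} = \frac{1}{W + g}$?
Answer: $0$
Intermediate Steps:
$R{\left(W \right)} = \frac{1}{-2 + W}$ ($R{\left(W \right)} = \frac{1}{W - 2} = \frac{1}{-2 + W}$)
$w = - \frac{112}{5}$ ($w = -28 + 7 \left(- \frac{4}{-2 - 3}\right) = -28 + 7 \left(- \frac{4}{-5}\right) = -28 + 7 \left(\left(-4\right) \left(- \frac{1}{5}\right)\right) = -28 + 7 \cdot \frac{4}{5} = -28 + \frac{28}{5} = - \frac{112}{5} \approx -22.4$)
$V{\left(C,A \right)} = 0$ ($V{\left(C,A \right)} = -2 + 2 = 0$)
$V{\left(-3,w \right)} \left(\left(-1\right) 30\right) = 0 \left(\left(-1\right) 30\right) = 0 \left(-30\right) = 0$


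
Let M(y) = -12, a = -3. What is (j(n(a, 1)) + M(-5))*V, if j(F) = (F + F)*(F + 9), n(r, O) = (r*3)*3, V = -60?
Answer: -57600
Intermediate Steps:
n(r, O) = 9*r (n(r, O) = (3*r)*3 = 9*r)
j(F) = 2*F*(9 + F) (j(F) = (2*F)*(9 + F) = 2*F*(9 + F))
(j(n(a, 1)) + M(-5))*V = (2*(9*(-3))*(9 + 9*(-3)) - 12)*(-60) = (2*(-27)*(9 - 27) - 12)*(-60) = (2*(-27)*(-18) - 12)*(-60) = (972 - 12)*(-60) = 960*(-60) = -57600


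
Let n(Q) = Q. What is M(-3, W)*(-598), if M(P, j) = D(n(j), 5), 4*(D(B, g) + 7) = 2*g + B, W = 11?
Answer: 2093/2 ≈ 1046.5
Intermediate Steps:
D(B, g) = -7 + g/2 + B/4 (D(B, g) = -7 + (2*g + B)/4 = -7 + (B + 2*g)/4 = -7 + (g/2 + B/4) = -7 + g/2 + B/4)
M(P, j) = -9/2 + j/4 (M(P, j) = -7 + (½)*5 + j/4 = -7 + 5/2 + j/4 = -9/2 + j/4)
M(-3, W)*(-598) = (-9/2 + (¼)*11)*(-598) = (-9/2 + 11/4)*(-598) = -7/4*(-598) = 2093/2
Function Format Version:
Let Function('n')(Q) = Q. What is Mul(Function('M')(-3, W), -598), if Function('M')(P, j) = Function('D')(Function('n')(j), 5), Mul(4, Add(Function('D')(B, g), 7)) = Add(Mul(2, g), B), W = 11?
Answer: Rational(2093, 2) ≈ 1046.5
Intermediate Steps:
Function('D')(B, g) = Add(-7, Mul(Rational(1, 2), g), Mul(Rational(1, 4), B)) (Function('D')(B, g) = Add(-7, Mul(Rational(1, 4), Add(Mul(2, g), B))) = Add(-7, Mul(Rational(1, 4), Add(B, Mul(2, g)))) = Add(-7, Add(Mul(Rational(1, 2), g), Mul(Rational(1, 4), B))) = Add(-7, Mul(Rational(1, 2), g), Mul(Rational(1, 4), B)))
Function('M')(P, j) = Add(Rational(-9, 2), Mul(Rational(1, 4), j)) (Function('M')(P, j) = Add(-7, Mul(Rational(1, 2), 5), Mul(Rational(1, 4), j)) = Add(-7, Rational(5, 2), Mul(Rational(1, 4), j)) = Add(Rational(-9, 2), Mul(Rational(1, 4), j)))
Mul(Function('M')(-3, W), -598) = Mul(Add(Rational(-9, 2), Mul(Rational(1, 4), 11)), -598) = Mul(Add(Rational(-9, 2), Rational(11, 4)), -598) = Mul(Rational(-7, 4), -598) = Rational(2093, 2)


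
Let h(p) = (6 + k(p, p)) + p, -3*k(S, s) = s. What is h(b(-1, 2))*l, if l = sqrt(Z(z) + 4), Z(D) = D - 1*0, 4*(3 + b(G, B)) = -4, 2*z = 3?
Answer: 5*sqrt(22)/3 ≈ 7.8174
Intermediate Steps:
z = 3/2 (z = (1/2)*3 = 3/2 ≈ 1.5000)
k(S, s) = -s/3
b(G, B) = -4 (b(G, B) = -3 + (1/4)*(-4) = -3 - 1 = -4)
h(p) = 6 + 2*p/3 (h(p) = (6 - p/3) + p = 6 + 2*p/3)
Z(D) = D (Z(D) = D + 0 = D)
l = sqrt(22)/2 (l = sqrt(3/2 + 4) = sqrt(11/2) = sqrt(22)/2 ≈ 2.3452)
h(b(-1, 2))*l = (6 + (2/3)*(-4))*(sqrt(22)/2) = (6 - 8/3)*(sqrt(22)/2) = 10*(sqrt(22)/2)/3 = 5*sqrt(22)/3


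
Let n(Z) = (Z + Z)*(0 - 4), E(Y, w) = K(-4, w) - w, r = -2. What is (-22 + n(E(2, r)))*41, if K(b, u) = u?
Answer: -902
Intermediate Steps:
E(Y, w) = 0 (E(Y, w) = w - w = 0)
n(Z) = -8*Z (n(Z) = (2*Z)*(-4) = -8*Z)
(-22 + n(E(2, r)))*41 = (-22 - 8*0)*41 = (-22 + 0)*41 = -22*41 = -902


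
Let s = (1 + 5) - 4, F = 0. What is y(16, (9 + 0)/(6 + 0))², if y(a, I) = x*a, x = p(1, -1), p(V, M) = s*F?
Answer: 0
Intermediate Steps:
s = 2 (s = 6 - 4 = 2)
p(V, M) = 0 (p(V, M) = 2*0 = 0)
x = 0
y(a, I) = 0 (y(a, I) = 0*a = 0)
y(16, (9 + 0)/(6 + 0))² = 0² = 0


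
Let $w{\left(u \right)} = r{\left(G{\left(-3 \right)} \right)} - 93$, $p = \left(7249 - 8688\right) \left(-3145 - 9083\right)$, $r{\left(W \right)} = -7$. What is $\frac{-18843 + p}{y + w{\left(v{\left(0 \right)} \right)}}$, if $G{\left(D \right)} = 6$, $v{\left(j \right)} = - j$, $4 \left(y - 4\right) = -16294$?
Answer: $- \frac{35154498}{8339} \approx -4215.7$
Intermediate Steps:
$y = - \frac{8139}{2}$ ($y = 4 + \frac{1}{4} \left(-16294\right) = 4 - \frac{8147}{2} = - \frac{8139}{2} \approx -4069.5$)
$p = 17596092$ ($p = \left(-1439\right) \left(-12228\right) = 17596092$)
$w{\left(u \right)} = -100$ ($w{\left(u \right)} = -7 - 93 = -100$)
$\frac{-18843 + p}{y + w{\left(v{\left(0 \right)} \right)}} = \frac{-18843 + 17596092}{- \frac{8139}{2} - 100} = \frac{17577249}{- \frac{8339}{2}} = 17577249 \left(- \frac{2}{8339}\right) = - \frac{35154498}{8339}$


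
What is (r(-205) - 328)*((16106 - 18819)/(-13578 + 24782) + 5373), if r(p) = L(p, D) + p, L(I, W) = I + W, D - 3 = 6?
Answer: -43883160291/11204 ≈ -3.9167e+6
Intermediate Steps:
D = 9 (D = 3 + 6 = 9)
r(p) = 9 + 2*p (r(p) = (p + 9) + p = (9 + p) + p = 9 + 2*p)
(r(-205) - 328)*((16106 - 18819)/(-13578 + 24782) + 5373) = ((9 + 2*(-205)) - 328)*((16106 - 18819)/(-13578 + 24782) + 5373) = ((9 - 410) - 328)*(-2713/11204 + 5373) = (-401 - 328)*(-2713*1/11204 + 5373) = -729*(-2713/11204 + 5373) = -729*60196379/11204 = -43883160291/11204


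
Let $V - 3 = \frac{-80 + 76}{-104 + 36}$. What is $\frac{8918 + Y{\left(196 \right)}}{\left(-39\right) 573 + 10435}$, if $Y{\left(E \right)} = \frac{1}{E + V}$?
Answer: $- \frac{30178529}{40310208} \approx -0.74866$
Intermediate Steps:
$V = \frac{52}{17}$ ($V = 3 + \frac{-80 + 76}{-104 + 36} = 3 - \frac{4}{-68} = 3 - - \frac{1}{17} = 3 + \frac{1}{17} = \frac{52}{17} \approx 3.0588$)
$Y{\left(E \right)} = \frac{1}{\frac{52}{17} + E}$ ($Y{\left(E \right)} = \frac{1}{E + \frac{52}{17}} = \frac{1}{\frac{52}{17} + E}$)
$\frac{8918 + Y{\left(196 \right)}}{\left(-39\right) 573 + 10435} = \frac{8918 + \frac{17}{52 + 17 \cdot 196}}{\left(-39\right) 573 + 10435} = \frac{8918 + \frac{17}{52 + 3332}}{-22347 + 10435} = \frac{8918 + \frac{17}{3384}}{-11912} = \left(8918 + 17 \cdot \frac{1}{3384}\right) \left(- \frac{1}{11912}\right) = \left(8918 + \frac{17}{3384}\right) \left(- \frac{1}{11912}\right) = \frac{30178529}{3384} \left(- \frac{1}{11912}\right) = - \frac{30178529}{40310208}$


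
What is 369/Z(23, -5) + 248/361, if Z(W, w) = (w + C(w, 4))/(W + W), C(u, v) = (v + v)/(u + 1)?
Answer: -6125878/2527 ≈ -2424.2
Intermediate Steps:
C(u, v) = 2*v/(1 + u) (C(u, v) = (2*v)/(1 + u) = 2*v/(1 + u))
Z(W, w) = (w + 8/(1 + w))/(2*W) (Z(W, w) = (w + 2*4/(1 + w))/(W + W) = (w + 8/(1 + w))/((2*W)) = (w + 8/(1 + w))*(1/(2*W)) = (w + 8/(1 + w))/(2*W))
369/Z(23, -5) + 248/361 = 369/(((1/2)*(8 - 5*(1 - 5))/(23*(1 - 5)))) + 248/361 = 369/(((1/2)*(1/23)*(8 - 5*(-4))/(-4))) + 248*(1/361) = 369/(((1/2)*(1/23)*(-1/4)*(8 + 20))) + 248/361 = 369/(((1/2)*(1/23)*(-1/4)*28)) + 248/361 = 369/(-7/46) + 248/361 = 369*(-46/7) + 248/361 = -16974/7 + 248/361 = -6125878/2527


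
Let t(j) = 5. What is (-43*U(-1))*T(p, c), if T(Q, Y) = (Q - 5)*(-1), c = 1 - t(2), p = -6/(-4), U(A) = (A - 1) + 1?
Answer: 301/2 ≈ 150.50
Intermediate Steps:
U(A) = A (U(A) = (-1 + A) + 1 = A)
p = 3/2 (p = -6*(-1/4) = 3/2 ≈ 1.5000)
c = -4 (c = 1 - 1*5 = 1 - 5 = -4)
T(Q, Y) = 5 - Q (T(Q, Y) = (-5 + Q)*(-1) = 5 - Q)
(-43*U(-1))*T(p, c) = (-43*(-1))*(5 - 1*3/2) = 43*(5 - 3/2) = 43*(7/2) = 301/2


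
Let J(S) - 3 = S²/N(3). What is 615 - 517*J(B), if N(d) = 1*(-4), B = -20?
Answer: 50764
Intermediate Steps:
N(d) = -4
J(S) = 3 - S²/4 (J(S) = 3 + S²/(-4) = 3 + S²*(-¼) = 3 - S²/4)
615 - 517*J(B) = 615 - 517*(3 - ¼*(-20)²) = 615 - 517*(3 - ¼*400) = 615 - 517*(3 - 100) = 615 - 517*(-97) = 615 + 50149 = 50764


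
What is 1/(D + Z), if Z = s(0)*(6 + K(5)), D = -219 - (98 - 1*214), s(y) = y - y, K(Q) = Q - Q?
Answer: -1/103 ≈ -0.0097087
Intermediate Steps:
K(Q) = 0
s(y) = 0
D = -103 (D = -219 - (98 - 214) = -219 - 1*(-116) = -219 + 116 = -103)
Z = 0 (Z = 0*(6 + 0) = 0*6 = 0)
1/(D + Z) = 1/(-103 + 0) = 1/(-103) = -1/103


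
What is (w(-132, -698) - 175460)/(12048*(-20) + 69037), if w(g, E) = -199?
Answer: 175659/171923 ≈ 1.0217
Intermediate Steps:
(w(-132, -698) - 175460)/(12048*(-20) + 69037) = (-199 - 175460)/(12048*(-20) + 69037) = -175659/(-240960 + 69037) = -175659/(-171923) = -175659*(-1/171923) = 175659/171923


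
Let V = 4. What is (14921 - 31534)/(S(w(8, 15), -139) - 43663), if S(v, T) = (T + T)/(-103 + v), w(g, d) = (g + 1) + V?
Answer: 747585/1964696 ≈ 0.38051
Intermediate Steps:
w(g, d) = 5 + g (w(g, d) = (g + 1) + 4 = (1 + g) + 4 = 5 + g)
S(v, T) = 2*T/(-103 + v) (S(v, T) = (2*T)/(-103 + v) = 2*T/(-103 + v))
(14921 - 31534)/(S(w(8, 15), -139) - 43663) = (14921 - 31534)/(2*(-139)/(-103 + (5 + 8)) - 43663) = -16613/(2*(-139)/(-103 + 13) - 43663) = -16613/(2*(-139)/(-90) - 43663) = -16613/(2*(-139)*(-1/90) - 43663) = -16613/(139/45 - 43663) = -16613/(-1964696/45) = -16613*(-45/1964696) = 747585/1964696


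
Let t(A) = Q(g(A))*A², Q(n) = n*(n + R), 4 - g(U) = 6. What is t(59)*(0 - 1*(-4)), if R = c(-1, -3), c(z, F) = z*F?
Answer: -27848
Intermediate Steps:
c(z, F) = F*z
g(U) = -2 (g(U) = 4 - 1*6 = 4 - 6 = -2)
R = 3 (R = -3*(-1) = 3)
Q(n) = n*(3 + n) (Q(n) = n*(n + 3) = n*(3 + n))
t(A) = -2*A² (t(A) = (-2*(3 - 2))*A² = (-2*1)*A² = -2*A²)
t(59)*(0 - 1*(-4)) = (-2*59²)*(0 - 1*(-4)) = (-2*3481)*(0 + 4) = -6962*4 = -27848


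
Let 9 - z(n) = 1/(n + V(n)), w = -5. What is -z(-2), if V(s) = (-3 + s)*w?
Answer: -206/23 ≈ -8.9565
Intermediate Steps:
V(s) = 15 - 5*s (V(s) = (-3 + s)*(-5) = 15 - 5*s)
z(n) = 9 - 1/(15 - 4*n) (z(n) = 9 - 1/(n + (15 - 5*n)) = 9 - 1/(15 - 4*n))
-z(-2) = -2*(67 - 18*(-2))/(15 - 4*(-2)) = -2*(67 + 36)/(15 + 8) = -2*103/23 = -1*206/23 = -206/23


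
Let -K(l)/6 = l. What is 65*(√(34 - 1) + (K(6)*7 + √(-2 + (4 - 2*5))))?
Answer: -16380 + 65*√33 + 130*I*√2 ≈ -16007.0 + 183.85*I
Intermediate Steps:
K(l) = -6*l
65*(√(34 - 1) + (K(6)*7 + √(-2 + (4 - 2*5)))) = 65*(√(34 - 1) + (-6*6*7 + √(-2 + (4 - 2*5)))) = 65*(√33 + (-36*7 + √(-2 + (4 - 10)))) = 65*(√33 + (-252 + √(-2 - 6))) = 65*(√33 + (-252 + √(-8))) = 65*(√33 + (-252 + 2*I*√2)) = 65*(-252 + √33 + 2*I*√2) = -16380 + 65*√33 + 130*I*√2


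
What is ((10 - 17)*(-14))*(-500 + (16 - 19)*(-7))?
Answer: -46942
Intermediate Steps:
((10 - 17)*(-14))*(-500 + (16 - 19)*(-7)) = (-7*(-14))*(-500 - 3*(-7)) = 98*(-500 + 21) = 98*(-479) = -46942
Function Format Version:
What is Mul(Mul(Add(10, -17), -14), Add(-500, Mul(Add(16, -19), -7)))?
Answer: -46942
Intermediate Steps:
Mul(Mul(Add(10, -17), -14), Add(-500, Mul(Add(16, -19), -7))) = Mul(Mul(-7, -14), Add(-500, Mul(-3, -7))) = Mul(98, Add(-500, 21)) = Mul(98, -479) = -46942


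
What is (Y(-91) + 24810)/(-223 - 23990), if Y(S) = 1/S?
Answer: -2257709/2203383 ≈ -1.0247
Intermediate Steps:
(Y(-91) + 24810)/(-223 - 23990) = (1/(-91) + 24810)/(-223 - 23990) = (-1/91 + 24810)/(-24213) = (2257709/91)*(-1/24213) = -2257709/2203383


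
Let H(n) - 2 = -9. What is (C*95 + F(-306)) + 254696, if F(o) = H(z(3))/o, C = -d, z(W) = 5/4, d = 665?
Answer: 58605433/306 ≈ 1.9152e+5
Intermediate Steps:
z(W) = 5/4 (z(W) = 5*(¼) = 5/4)
C = -665 (C = -1*665 = -665)
H(n) = -7 (H(n) = 2 - 9 = -7)
F(o) = -7/o
(C*95 + F(-306)) + 254696 = (-665*95 - 7/(-306)) + 254696 = (-63175 - 7*(-1/306)) + 254696 = (-63175 + 7/306) + 254696 = -19331543/306 + 254696 = 58605433/306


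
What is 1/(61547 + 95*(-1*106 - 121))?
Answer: 1/39982 ≈ 2.5011e-5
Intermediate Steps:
1/(61547 + 95*(-1*106 - 121)) = 1/(61547 + 95*(-106 - 121)) = 1/(61547 + 95*(-227)) = 1/(61547 - 21565) = 1/39982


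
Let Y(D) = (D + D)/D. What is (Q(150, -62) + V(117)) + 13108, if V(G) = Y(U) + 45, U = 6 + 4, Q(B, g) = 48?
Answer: 13203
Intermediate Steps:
U = 10
Y(D) = 2 (Y(D) = (2*D)/D = 2)
V(G) = 47 (V(G) = 2 + 45 = 47)
(Q(150, -62) + V(117)) + 13108 = (48 + 47) + 13108 = 95 + 13108 = 13203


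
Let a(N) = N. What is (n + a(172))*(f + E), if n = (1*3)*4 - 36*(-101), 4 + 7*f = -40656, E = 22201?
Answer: 438333540/7 ≈ 6.2619e+7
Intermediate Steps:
f = -40660/7 (f = -4/7 + (⅐)*(-40656) = -4/7 - 5808 = -40660/7 ≈ -5808.6)
n = 3648 (n = 3*4 + 3636 = 12 + 3636 = 3648)
(n + a(172))*(f + E) = (3648 + 172)*(-40660/7 + 22201) = 3820*(114747/7) = 438333540/7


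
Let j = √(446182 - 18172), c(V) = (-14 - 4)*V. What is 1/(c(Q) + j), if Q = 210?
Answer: -126/462013 - √428010/13860390 ≈ -0.00031992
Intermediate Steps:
c(V) = -18*V
j = √428010 ≈ 654.22
1/(c(Q) + j) = 1/(-18*210 + √428010) = 1/(-3780 + √428010)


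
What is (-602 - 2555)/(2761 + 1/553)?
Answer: -1745821/1526834 ≈ -1.1434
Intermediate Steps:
(-602 - 2555)/(2761 + 1/553) = -3157/(2761 + 1/553) = -3157/1526834/553 = -3157*553/1526834 = -1745821/1526834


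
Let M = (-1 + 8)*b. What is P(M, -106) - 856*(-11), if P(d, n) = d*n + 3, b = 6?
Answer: 4967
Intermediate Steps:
M = 42 (M = (-1 + 8)*6 = 7*6 = 42)
P(d, n) = 3 + d*n
P(M, -106) - 856*(-11) = (3 + 42*(-106)) - 856*(-11) = (3 - 4452) + 9416 = -4449 + 9416 = 4967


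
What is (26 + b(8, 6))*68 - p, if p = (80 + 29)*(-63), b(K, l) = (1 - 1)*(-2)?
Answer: 8635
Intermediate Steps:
b(K, l) = 0 (b(K, l) = 0*(-2) = 0)
p = -6867 (p = 109*(-63) = -6867)
(26 + b(8, 6))*68 - p = (26 + 0)*68 - 1*(-6867) = 26*68 + 6867 = 1768 + 6867 = 8635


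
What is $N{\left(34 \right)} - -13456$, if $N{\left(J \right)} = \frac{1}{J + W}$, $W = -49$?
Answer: $\frac{201839}{15} \approx 13456.0$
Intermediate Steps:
$N{\left(J \right)} = \frac{1}{-49 + J}$ ($N{\left(J \right)} = \frac{1}{J - 49} = \frac{1}{-49 + J}$)
$N{\left(34 \right)} - -13456 = \frac{1}{-49 + 34} - -13456 = \frac{1}{-15} + 13456 = - \frac{1}{15} + 13456 = \frac{201839}{15}$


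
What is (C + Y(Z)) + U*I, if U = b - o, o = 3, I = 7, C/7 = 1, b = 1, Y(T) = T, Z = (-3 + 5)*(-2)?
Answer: -11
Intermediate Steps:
Z = -4 (Z = 2*(-2) = -4)
C = 7 (C = 7*1 = 7)
U = -2 (U = 1 - 1*3 = 1 - 3 = -2)
(C + Y(Z)) + U*I = (7 - 4) - 2*7 = 3 - 14 = -11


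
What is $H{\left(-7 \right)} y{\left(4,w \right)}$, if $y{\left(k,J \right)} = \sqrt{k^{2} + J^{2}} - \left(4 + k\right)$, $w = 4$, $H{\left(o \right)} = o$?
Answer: $56 - 28 \sqrt{2} \approx 16.402$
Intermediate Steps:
$y{\left(k,J \right)} = -4 + \sqrt{J^{2} + k^{2}} - k$ ($y{\left(k,J \right)} = \sqrt{J^{2} + k^{2}} - \left(4 + k\right) = -4 + \sqrt{J^{2} + k^{2}} - k$)
$H{\left(-7 \right)} y{\left(4,w \right)} = - 7 \left(-4 + \sqrt{4^{2} + 4^{2}} - 4\right) = - 7 \left(-4 + \sqrt{16 + 16} - 4\right) = - 7 \left(-4 + \sqrt{32} - 4\right) = - 7 \left(-4 + 4 \sqrt{2} - 4\right) = - 7 \left(-8 + 4 \sqrt{2}\right) = 56 - 28 \sqrt{2}$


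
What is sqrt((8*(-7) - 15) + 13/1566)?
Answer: I*sqrt(19344102)/522 ≈ 8.4257*I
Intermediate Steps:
sqrt((8*(-7) - 15) + 13/1566) = sqrt((-56 - 15) + 13*(1/1566)) = sqrt(-71 + 13/1566) = sqrt(-111173/1566) = I*sqrt(19344102)/522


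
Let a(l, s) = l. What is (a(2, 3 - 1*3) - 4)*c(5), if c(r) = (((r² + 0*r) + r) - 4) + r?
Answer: -62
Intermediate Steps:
c(r) = -4 + r² + 2*r (c(r) = (((r² + 0) + r) - 4) + r = ((r² + r) - 4) + r = ((r + r²) - 4) + r = (-4 + r + r²) + r = -4 + r² + 2*r)
(a(2, 3 - 1*3) - 4)*c(5) = (2 - 4)*(-4 + 5² + 2*5) = -2*(-4 + 25 + 10) = -2*31 = -62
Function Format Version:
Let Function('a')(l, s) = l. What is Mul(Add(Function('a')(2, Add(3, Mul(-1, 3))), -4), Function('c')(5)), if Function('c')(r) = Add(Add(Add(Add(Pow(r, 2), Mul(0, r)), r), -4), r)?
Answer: -62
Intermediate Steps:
Function('c')(r) = Add(-4, Pow(r, 2), Mul(2, r)) (Function('c')(r) = Add(Add(Add(Add(Pow(r, 2), 0), r), -4), r) = Add(Add(Add(Pow(r, 2), r), -4), r) = Add(Add(Add(r, Pow(r, 2)), -4), r) = Add(Add(-4, r, Pow(r, 2)), r) = Add(-4, Pow(r, 2), Mul(2, r)))
Mul(Add(Function('a')(2, Add(3, Mul(-1, 3))), -4), Function('c')(5)) = Mul(Add(2, -4), Add(-4, Pow(5, 2), Mul(2, 5))) = Mul(-2, Add(-4, 25, 10)) = Mul(-2, 31) = -62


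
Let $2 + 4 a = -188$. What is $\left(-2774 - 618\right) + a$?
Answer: $- \frac{6879}{2} \approx -3439.5$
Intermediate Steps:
$a = - \frac{95}{2}$ ($a = - \frac{1}{2} + \frac{1}{4} \left(-188\right) = - \frac{1}{2} - 47 = - \frac{95}{2} \approx -47.5$)
$\left(-2774 - 618\right) + a = \left(-2774 - 618\right) - \frac{95}{2} = -3392 - \frac{95}{2} = - \frac{6879}{2}$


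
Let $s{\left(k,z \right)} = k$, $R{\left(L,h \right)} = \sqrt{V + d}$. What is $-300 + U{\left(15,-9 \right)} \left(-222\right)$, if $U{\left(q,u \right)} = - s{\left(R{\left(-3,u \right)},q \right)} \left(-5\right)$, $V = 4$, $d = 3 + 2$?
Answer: $-3630$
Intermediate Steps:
$d = 5$
$R{\left(L,h \right)} = 3$ ($R{\left(L,h \right)} = \sqrt{4 + 5} = \sqrt{9} = 3$)
$U{\left(q,u \right)} = 15$ ($U{\left(q,u \right)} = \left(-1\right) 3 \left(-5\right) = \left(-3\right) \left(-5\right) = 15$)
$-300 + U{\left(15,-9 \right)} \left(-222\right) = -300 + 15 \left(-222\right) = -300 - 3330 = -3630$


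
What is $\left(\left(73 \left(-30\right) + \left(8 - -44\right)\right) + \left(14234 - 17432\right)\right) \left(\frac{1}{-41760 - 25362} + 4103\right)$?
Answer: $- \frac{734771375420}{33561} \approx -2.1894 \cdot 10^{7}$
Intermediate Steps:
$\left(\left(73 \left(-30\right) + \left(8 - -44\right)\right) + \left(14234 - 17432\right)\right) \left(\frac{1}{-41760 - 25362} + 4103\right) = \left(\left(-2190 + \left(8 + 44\right)\right) + \left(14234 - 17432\right)\right) \left(\frac{1}{-67122} + 4103\right) = \left(\left(-2190 + 52\right) - 3198\right) \left(- \frac{1}{67122} + 4103\right) = \left(-2138 - 3198\right) \frac{275401565}{67122} = \left(-5336\right) \frac{275401565}{67122} = - \frac{734771375420}{33561}$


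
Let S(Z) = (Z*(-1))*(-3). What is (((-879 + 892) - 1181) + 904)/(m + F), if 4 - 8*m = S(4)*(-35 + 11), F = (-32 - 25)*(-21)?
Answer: -528/2467 ≈ -0.21403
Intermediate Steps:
S(Z) = 3*Z (S(Z) = -Z*(-3) = 3*Z)
F = 1197 (F = -57*(-21) = 1197)
m = 73/2 (m = 1/2 - 3*4*(-35 + 11)/8 = 1/2 - 3*(-24)/2 = 1/2 - 1/8*(-288) = 1/2 + 36 = 73/2 ≈ 36.500)
(((-879 + 892) - 1181) + 904)/(m + F) = (((-879 + 892) - 1181) + 904)/(73/2 + 1197) = ((13 - 1181) + 904)/(2467/2) = (-1168 + 904)*(2/2467) = -264*2/2467 = -528/2467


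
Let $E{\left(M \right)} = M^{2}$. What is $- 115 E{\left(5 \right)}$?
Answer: $-2875$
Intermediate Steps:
$- 115 E{\left(5 \right)} = - 115 \cdot 5^{2} = \left(-115\right) 25 = -2875$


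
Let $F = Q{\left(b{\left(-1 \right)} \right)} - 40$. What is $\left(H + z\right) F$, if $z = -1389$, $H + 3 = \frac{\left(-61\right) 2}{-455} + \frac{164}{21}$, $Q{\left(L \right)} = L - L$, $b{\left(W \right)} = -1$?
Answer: $\frac{15112432}{273} \approx 55357.0$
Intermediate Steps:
$Q{\left(L \right)} = 0$
$H = \frac{6931}{1365}$ ($H = -3 + \left(\frac{\left(-61\right) 2}{-455} + \frac{164}{21}\right) = -3 + \left(\left(-122\right) \left(- \frac{1}{455}\right) + 164 \cdot \frac{1}{21}\right) = -3 + \left(\frac{122}{455} + \frac{164}{21}\right) = -3 + \frac{11026}{1365} = \frac{6931}{1365} \approx 5.0777$)
$F = -40$ ($F = 0 - 40 = -40$)
$\left(H + z\right) F = \left(\frac{6931}{1365} - 1389\right) \left(-40\right) = \left(- \frac{1889054}{1365}\right) \left(-40\right) = \frac{15112432}{273}$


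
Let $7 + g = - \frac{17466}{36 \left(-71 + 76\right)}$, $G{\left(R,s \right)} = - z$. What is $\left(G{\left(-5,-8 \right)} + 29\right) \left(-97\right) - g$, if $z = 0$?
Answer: $- \frac{81269}{30} \approx -2709.0$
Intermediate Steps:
$G{\left(R,s \right)} = 0$ ($G{\left(R,s \right)} = \left(-1\right) 0 = 0$)
$g = - \frac{3121}{30}$ ($g = -7 - \frac{17466}{36 \left(-71 + 76\right)} = -7 - \frac{17466}{36 \cdot 5} = -7 - \frac{17466}{180} = -7 - \frac{2911}{30} = - \frac{3121}{30} \approx -104.03$)
$\left(G{\left(-5,-8 \right)} + 29\right) \left(-97\right) - g = \left(0 + 29\right) \left(-97\right) - - \frac{3121}{30} = 29 \left(-97\right) + \frac{3121}{30} = -2813 + \frac{3121}{30} = - \frac{81269}{30}$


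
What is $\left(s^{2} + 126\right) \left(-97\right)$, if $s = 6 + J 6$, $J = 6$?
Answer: $-183330$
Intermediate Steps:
$s = 42$ ($s = 6 + 6 \cdot 6 = 6 + 36 = 42$)
$\left(s^{2} + 126\right) \left(-97\right) = \left(42^{2} + 126\right) \left(-97\right) = \left(1764 + 126\right) \left(-97\right) = 1890 \left(-97\right) = -183330$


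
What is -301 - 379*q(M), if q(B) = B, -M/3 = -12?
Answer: -13945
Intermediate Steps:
M = 36 (M = -3*(-12) = 36)
-301 - 379*q(M) = -301 - 379*36 = -301 - 13644 = -13945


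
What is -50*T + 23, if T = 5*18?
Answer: -4477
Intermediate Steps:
T = 90
-50*T + 23 = -50*90 + 23 = -4500 + 23 = -4477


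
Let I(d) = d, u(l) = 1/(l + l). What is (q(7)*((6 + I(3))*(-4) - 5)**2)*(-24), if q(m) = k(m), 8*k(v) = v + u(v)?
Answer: -499257/14 ≈ -35661.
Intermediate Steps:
u(l) = 1/(2*l)
k(v) = v/8 + 1/(16*v) (k(v) = (v + 1/(2*v))/8 = v/8 + 1/(16*v))
q(m) = m/8 + 1/(16*m)
(q(7)*((6 + I(3))*(-4) - 5)**2)*(-24) = (((1/8)*7 + (1/16)/7)*((6 + 3)*(-4) - 5)**2)*(-24) = ((7/8 + (1/16)*(1/7))*(9*(-4) - 5)**2)*(-24) = ((7/8 + 1/112)*(-36 - 5)**2)*(-24) = ((99/112)*(-41)**2)*(-24) = ((99/112)*1681)*(-24) = (166419/112)*(-24) = -499257/14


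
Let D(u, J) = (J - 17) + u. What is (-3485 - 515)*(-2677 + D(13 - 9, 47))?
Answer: 10572000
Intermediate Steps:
D(u, J) = -17 + J + u (D(u, J) = (-17 + J) + u = -17 + J + u)
(-3485 - 515)*(-2677 + D(13 - 9, 47)) = (-3485 - 515)*(-2677 + (-17 + 47 + (13 - 9))) = -4000*(-2677 + (-17 + 47 + 4)) = -4000*(-2677 + 34) = -4000*(-2643) = 10572000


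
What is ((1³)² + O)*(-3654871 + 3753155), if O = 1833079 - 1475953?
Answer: 35099870068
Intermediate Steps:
O = 357126
((1³)² + O)*(-3654871 + 3753155) = ((1³)² + 357126)*(-3654871 + 3753155) = (1² + 357126)*98284 = (1 + 357126)*98284 = 357127*98284 = 35099870068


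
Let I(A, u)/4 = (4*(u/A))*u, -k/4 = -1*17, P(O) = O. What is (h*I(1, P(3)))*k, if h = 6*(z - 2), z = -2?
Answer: -235008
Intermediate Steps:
k = 68 (k = -(-4)*17 = -4*(-17) = 68)
I(A, u) = 16*u**2/A (I(A, u) = 4*((4*(u/A))*u) = 4*((4*u/A)*u) = 4*(4*u**2/A) = 16*u**2/A)
h = -24 (h = 6*(-2 - 2) = 6*(-4) = -24)
(h*I(1, P(3)))*k = -384*3**2/1*68 = -384*9*68 = -24*144*68 = -3456*68 = -235008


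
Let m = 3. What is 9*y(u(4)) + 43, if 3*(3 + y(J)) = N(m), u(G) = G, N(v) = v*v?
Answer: 43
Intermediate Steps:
N(v) = v²
y(J) = 0 (y(J) = -3 + (⅓)*3² = -3 + (⅓)*9 = -3 + 3 = 0)
9*y(u(4)) + 43 = 9*0 + 43 = 0 + 43 = 43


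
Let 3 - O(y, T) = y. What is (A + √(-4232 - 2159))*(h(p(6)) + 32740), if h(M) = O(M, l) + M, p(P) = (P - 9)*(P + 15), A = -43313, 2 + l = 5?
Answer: -1418197559 + 32743*I*√6391 ≈ -1.4182e+9 + 2.6176e+6*I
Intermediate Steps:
l = 3 (l = -2 + 5 = 3)
O(y, T) = 3 - y
p(P) = (-9 + P)*(15 + P)
h(M) = 3 (h(M) = (3 - M) + M = 3)
(A + √(-4232 - 2159))*(h(p(6)) + 32740) = (-43313 + √(-4232 - 2159))*(3 + 32740) = (-43313 + √(-6391))*32743 = (-43313 + I*√6391)*32743 = -1418197559 + 32743*I*√6391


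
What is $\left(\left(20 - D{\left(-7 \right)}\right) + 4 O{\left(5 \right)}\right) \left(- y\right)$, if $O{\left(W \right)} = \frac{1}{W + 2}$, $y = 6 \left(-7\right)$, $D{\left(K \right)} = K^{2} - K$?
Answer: $-1488$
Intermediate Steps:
$y = -42$
$O{\left(W \right)} = \frac{1}{2 + W}$
$\left(\left(20 - D{\left(-7 \right)}\right) + 4 O{\left(5 \right)}\right) \left(- y\right) = \left(\left(20 - - 7 \left(-1 - 7\right)\right) + \frac{4}{2 + 5}\right) \left(\left(-1\right) \left(-42\right)\right) = \left(\left(20 - \left(-7\right) \left(-8\right)\right) + \frac{4}{7}\right) 42 = \left(\left(20 - 56\right) + 4 \cdot \frac{1}{7}\right) 42 = \left(\left(20 - 56\right) + \frac{4}{7}\right) 42 = \left(-36 + \frac{4}{7}\right) 42 = \left(- \frac{248}{7}\right) 42 = -1488$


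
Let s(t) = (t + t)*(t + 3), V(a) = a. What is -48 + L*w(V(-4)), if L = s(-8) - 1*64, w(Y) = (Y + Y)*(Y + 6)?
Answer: -304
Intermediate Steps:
w(Y) = 2*Y*(6 + Y) (w(Y) = (2*Y)*(6 + Y) = 2*Y*(6 + Y))
s(t) = 2*t*(3 + t) (s(t) = (2*t)*(3 + t) = 2*t*(3 + t))
L = 16 (L = 2*(-8)*(3 - 8) - 1*64 = 2*(-8)*(-5) - 64 = 80 - 64 = 16)
-48 + L*w(V(-4)) = -48 + 16*(2*(-4)*(6 - 4)) = -48 + 16*(2*(-4)*2) = -48 + 16*(-16) = -48 - 256 = -304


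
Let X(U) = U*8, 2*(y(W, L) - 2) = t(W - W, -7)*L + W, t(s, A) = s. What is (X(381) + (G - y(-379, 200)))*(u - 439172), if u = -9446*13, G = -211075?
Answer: 116799563815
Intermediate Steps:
y(W, L) = 2 + W/2 (y(W, L) = 2 + ((W - W)*L + W)/2 = 2 + (0*L + W)/2 = 2 + (0 + W)/2 = 2 + W/2)
u = -122798
X(U) = 8*U
(X(381) + (G - y(-379, 200)))*(u - 439172) = (8*381 + (-211075 - (2 + (1/2)*(-379))))*(-122798 - 439172) = (3048 + (-211075 - (2 - 379/2)))*(-561970) = (3048 + (-211075 - 1*(-375/2)))*(-561970) = (3048 + (-211075 + 375/2))*(-561970) = (3048 - 421775/2)*(-561970) = -415679/2*(-561970) = 116799563815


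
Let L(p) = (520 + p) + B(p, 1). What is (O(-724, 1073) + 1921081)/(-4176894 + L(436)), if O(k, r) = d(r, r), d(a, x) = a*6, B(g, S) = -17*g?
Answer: -1927519/4183350 ≈ -0.46076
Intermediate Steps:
d(a, x) = 6*a
O(k, r) = 6*r
L(p) = 520 - 16*p (L(p) = (520 + p) - 17*p = 520 - 16*p)
(O(-724, 1073) + 1921081)/(-4176894 + L(436)) = (6*1073 + 1921081)/(-4176894 + (520 - 16*436)) = (6438 + 1921081)/(-4176894 + (520 - 6976)) = 1927519/(-4176894 - 6456) = 1927519/(-4183350) = 1927519*(-1/4183350) = -1927519/4183350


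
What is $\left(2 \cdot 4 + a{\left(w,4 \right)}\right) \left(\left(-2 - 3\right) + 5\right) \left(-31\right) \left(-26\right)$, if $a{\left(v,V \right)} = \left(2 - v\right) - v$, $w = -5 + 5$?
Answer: $0$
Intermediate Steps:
$w = 0$
$a{\left(v,V \right)} = 2 - 2 v$
$\left(2 \cdot 4 + a{\left(w,4 \right)}\right) \left(\left(-2 - 3\right) + 5\right) \left(-31\right) \left(-26\right) = \left(2 \cdot 4 + \left(2 - 0\right)\right) \left(\left(-2 - 3\right) + 5\right) \left(-31\right) \left(-26\right) = \left(8 + \left(2 + 0\right)\right) \left(-5 + 5\right) \left(-31\right) \left(-26\right) = \left(8 + 2\right) 0 \left(-31\right) \left(-26\right) = 10 \cdot 0 \left(-31\right) \left(-26\right) = 0 \left(-31\right) \left(-26\right) = 0 \left(-26\right) = 0$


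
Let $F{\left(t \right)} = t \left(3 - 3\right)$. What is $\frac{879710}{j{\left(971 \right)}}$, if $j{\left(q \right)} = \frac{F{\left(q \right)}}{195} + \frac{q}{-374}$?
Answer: $- \frac{329011540}{971} \approx -3.3884 \cdot 10^{5}$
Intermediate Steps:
$F{\left(t \right)} = 0$ ($F{\left(t \right)} = t 0 = 0$)
$j{\left(q \right)} = - \frac{q}{374}$ ($j{\left(q \right)} = \frac{0}{195} + \frac{q}{-374} = 0 \cdot \frac{1}{195} + q \left(- \frac{1}{374}\right) = 0 - \frac{q}{374} = - \frac{q}{374}$)
$\frac{879710}{j{\left(971 \right)}} = \frac{879710}{\left(- \frac{1}{374}\right) 971} = \frac{879710}{- \frac{971}{374}} = 879710 \left(- \frac{374}{971}\right) = - \frac{329011540}{971}$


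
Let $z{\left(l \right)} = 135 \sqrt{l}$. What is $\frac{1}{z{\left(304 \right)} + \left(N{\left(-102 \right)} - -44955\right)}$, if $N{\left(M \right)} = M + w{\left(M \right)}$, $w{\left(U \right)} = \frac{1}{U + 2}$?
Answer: $\frac{448529900}{20062503119401} - \frac{5400000 \sqrt{19}}{20062503119401} \approx 2.1183 \cdot 10^{-5}$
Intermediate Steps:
$w{\left(U \right)} = \frac{1}{2 + U}$
$N{\left(M \right)} = M + \frac{1}{2 + M}$
$\frac{1}{z{\left(304 \right)} + \left(N{\left(-102 \right)} - -44955\right)} = \frac{1}{135 \sqrt{304} + \left(\frac{1 - 102 \left(2 - 102\right)}{2 - 102} - -44955\right)} = \frac{1}{135 \cdot 4 \sqrt{19} + \left(\frac{1 - -10200}{-100} + 44955\right)} = \frac{1}{540 \sqrt{19} + \left(- \frac{1 + 10200}{100} + 44955\right)} = \frac{1}{540 \sqrt{19} + \left(\left(- \frac{1}{100}\right) 10201 + 44955\right)} = \frac{1}{540 \sqrt{19} + \left(- \frac{10201}{100} + 44955\right)} = \frac{1}{540 \sqrt{19} + \frac{4485299}{100}} = \frac{1}{\frac{4485299}{100} + 540 \sqrt{19}}$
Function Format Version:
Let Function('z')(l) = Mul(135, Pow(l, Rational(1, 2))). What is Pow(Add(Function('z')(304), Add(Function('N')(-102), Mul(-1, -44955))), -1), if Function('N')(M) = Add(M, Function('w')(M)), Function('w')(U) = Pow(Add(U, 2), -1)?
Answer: Add(Rational(448529900, 20062503119401), Mul(Rational(-5400000, 20062503119401), Pow(19, Rational(1, 2)))) ≈ 2.1183e-5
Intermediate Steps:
Function('w')(U) = Pow(Add(2, U), -1)
Function('N')(M) = Add(M, Pow(Add(2, M), -1))
Pow(Add(Function('z')(304), Add(Function('N')(-102), Mul(-1, -44955))), -1) = Pow(Add(Mul(135, Pow(304, Rational(1, 2))), Add(Mul(Pow(Add(2, -102), -1), Add(1, Mul(-102, Add(2, -102)))), Mul(-1, -44955))), -1) = Pow(Add(Mul(135, Mul(4, Pow(19, Rational(1, 2)))), Add(Mul(Pow(-100, -1), Add(1, Mul(-102, -100))), 44955)), -1) = Pow(Add(Mul(540, Pow(19, Rational(1, 2))), Add(Mul(Rational(-1, 100), Add(1, 10200)), 44955)), -1) = Pow(Add(Mul(540, Pow(19, Rational(1, 2))), Add(Mul(Rational(-1, 100), 10201), 44955)), -1) = Pow(Add(Mul(540, Pow(19, Rational(1, 2))), Add(Rational(-10201, 100), 44955)), -1) = Pow(Add(Mul(540, Pow(19, Rational(1, 2))), Rational(4485299, 100)), -1) = Pow(Add(Rational(4485299, 100), Mul(540, Pow(19, Rational(1, 2)))), -1)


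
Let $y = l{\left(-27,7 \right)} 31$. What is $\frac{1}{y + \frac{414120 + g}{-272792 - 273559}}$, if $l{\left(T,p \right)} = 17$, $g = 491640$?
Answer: $\frac{182117}{95673739} \approx 0.0019035$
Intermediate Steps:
$y = 527$ ($y = 17 \cdot 31 = 527$)
$\frac{1}{y + \frac{414120 + g}{-272792 - 273559}} = \frac{1}{527 + \frac{414120 + 491640}{-272792 - 273559}} = \frac{1}{527 + \frac{905760}{-546351}} = \frac{1}{527 + 905760 \left(- \frac{1}{546351}\right)} = \frac{1}{527 - \frac{301920}{182117}} = \frac{1}{\frac{95673739}{182117}} = \frac{182117}{95673739}$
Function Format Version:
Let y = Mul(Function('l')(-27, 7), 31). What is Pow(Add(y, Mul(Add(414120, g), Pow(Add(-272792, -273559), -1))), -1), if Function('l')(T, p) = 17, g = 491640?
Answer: Rational(182117, 95673739) ≈ 0.0019035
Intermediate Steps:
y = 527 (y = Mul(17, 31) = 527)
Pow(Add(y, Mul(Add(414120, g), Pow(Add(-272792, -273559), -1))), -1) = Pow(Add(527, Mul(Add(414120, 491640), Pow(Add(-272792, -273559), -1))), -1) = Pow(Add(527, Mul(905760, Pow(-546351, -1))), -1) = Pow(Add(527, Mul(905760, Rational(-1, 546351))), -1) = Pow(Add(527, Rational(-301920, 182117)), -1) = Pow(Rational(95673739, 182117), -1) = Rational(182117, 95673739)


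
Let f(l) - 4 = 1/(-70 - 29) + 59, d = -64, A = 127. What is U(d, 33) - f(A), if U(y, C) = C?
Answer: -2969/99 ≈ -29.990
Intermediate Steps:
f(l) = 6236/99 (f(l) = 4 + (1/(-70 - 29) + 59) = 4 + (1/(-99) + 59) = 4 + (-1/99 + 59) = 4 + 5840/99 = 6236/99)
U(d, 33) - f(A) = 33 - 1*6236/99 = 33 - 6236/99 = -2969/99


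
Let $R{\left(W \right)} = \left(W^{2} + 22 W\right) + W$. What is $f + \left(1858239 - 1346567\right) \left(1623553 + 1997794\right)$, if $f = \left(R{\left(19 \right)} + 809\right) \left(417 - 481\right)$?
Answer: $1852941759336$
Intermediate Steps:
$R{\left(W \right)} = W^{2} + 23 W$
$f = -102848$ ($f = \left(19 \left(23 + 19\right) + 809\right) \left(417 - 481\right) = \left(19 \cdot 42 + 809\right) \left(-64\right) = \left(798 + 809\right) \left(-64\right) = 1607 \left(-64\right) = -102848$)
$f + \left(1858239 - 1346567\right) \left(1623553 + 1997794\right) = -102848 + \left(1858239 - 1346567\right) \left(1623553 + 1997794\right) = -102848 + 511672 \cdot 3621347 = -102848 + 1852941862184 = 1852941759336$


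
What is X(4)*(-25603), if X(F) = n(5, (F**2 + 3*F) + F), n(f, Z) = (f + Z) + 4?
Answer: -1049723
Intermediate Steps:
n(f, Z) = 4 + Z + f (n(f, Z) = (Z + f) + 4 = 4 + Z + f)
X(F) = 9 + F**2 + 4*F (X(F) = 4 + ((F**2 + 3*F) + F) + 5 = 4 + (F**2 + 4*F) + 5 = 9 + F**2 + 4*F)
X(4)*(-25603) = (9 + 4*(4 + 4))*(-25603) = (9 + 4*8)*(-25603) = (9 + 32)*(-25603) = 41*(-25603) = -1049723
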